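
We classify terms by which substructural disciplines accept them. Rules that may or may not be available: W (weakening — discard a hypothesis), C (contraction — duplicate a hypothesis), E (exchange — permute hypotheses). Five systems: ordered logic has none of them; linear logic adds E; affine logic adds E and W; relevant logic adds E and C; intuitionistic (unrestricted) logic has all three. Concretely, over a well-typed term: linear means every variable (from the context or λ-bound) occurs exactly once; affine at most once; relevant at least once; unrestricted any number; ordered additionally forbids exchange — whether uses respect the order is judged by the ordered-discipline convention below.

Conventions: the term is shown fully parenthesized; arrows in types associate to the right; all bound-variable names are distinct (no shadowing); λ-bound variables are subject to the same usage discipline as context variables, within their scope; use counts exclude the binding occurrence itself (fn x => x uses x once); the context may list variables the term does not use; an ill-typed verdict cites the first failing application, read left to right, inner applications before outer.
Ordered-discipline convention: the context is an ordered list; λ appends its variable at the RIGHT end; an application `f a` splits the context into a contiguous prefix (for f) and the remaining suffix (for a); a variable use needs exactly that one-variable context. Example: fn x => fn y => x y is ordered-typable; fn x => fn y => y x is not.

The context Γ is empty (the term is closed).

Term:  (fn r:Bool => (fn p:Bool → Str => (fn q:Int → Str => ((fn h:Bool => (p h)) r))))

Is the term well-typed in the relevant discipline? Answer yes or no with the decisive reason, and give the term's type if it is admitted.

no — q never used (weakening)
usage: r [bound]: 1×, p [bound]: 1×, q [bound]: 0×, h [bound]: 1×
use order (left to right): p, h, r
typing: well-typed at Bool → (Bool → Str) → (Int → Str) → Str
across the five disciplines: ordered ✗, linear ✗, affine ✓, relevant ✗, unrestricted ✓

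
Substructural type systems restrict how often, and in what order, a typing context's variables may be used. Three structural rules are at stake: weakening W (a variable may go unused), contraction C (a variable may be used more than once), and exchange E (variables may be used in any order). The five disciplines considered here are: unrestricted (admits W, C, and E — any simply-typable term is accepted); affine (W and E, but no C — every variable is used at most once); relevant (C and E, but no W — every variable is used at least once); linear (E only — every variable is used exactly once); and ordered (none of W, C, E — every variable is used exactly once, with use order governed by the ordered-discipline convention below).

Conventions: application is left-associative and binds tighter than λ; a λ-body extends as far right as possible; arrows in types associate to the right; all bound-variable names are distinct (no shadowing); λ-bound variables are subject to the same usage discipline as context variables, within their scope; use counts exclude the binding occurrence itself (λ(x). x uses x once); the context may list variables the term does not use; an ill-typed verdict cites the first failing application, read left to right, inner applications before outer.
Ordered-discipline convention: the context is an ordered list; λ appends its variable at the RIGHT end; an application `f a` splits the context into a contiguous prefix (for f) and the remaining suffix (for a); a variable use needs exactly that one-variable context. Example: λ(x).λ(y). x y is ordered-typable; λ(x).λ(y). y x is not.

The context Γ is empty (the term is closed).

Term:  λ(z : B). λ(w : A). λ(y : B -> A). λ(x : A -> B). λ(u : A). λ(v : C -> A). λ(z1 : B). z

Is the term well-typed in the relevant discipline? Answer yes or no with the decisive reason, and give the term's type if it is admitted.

no — unused: w, y, x, u, v, z1 — weakening required
counts: z (λ-bound): 1×; w (λ-bound): 0×; y (λ-bound): 0×; x (λ-bound): 0×; u (λ-bound): 0×; v (λ-bound): 0×; z1 (λ-bound): 0×
left-to-right use order: z
typing: well-typed at B -> A -> (B -> A) -> (A -> B) -> A -> (C -> A) -> B -> B
across the five disciplines: ordered ✗; linear ✗; affine ✓; relevant ✗; unrestricted ✓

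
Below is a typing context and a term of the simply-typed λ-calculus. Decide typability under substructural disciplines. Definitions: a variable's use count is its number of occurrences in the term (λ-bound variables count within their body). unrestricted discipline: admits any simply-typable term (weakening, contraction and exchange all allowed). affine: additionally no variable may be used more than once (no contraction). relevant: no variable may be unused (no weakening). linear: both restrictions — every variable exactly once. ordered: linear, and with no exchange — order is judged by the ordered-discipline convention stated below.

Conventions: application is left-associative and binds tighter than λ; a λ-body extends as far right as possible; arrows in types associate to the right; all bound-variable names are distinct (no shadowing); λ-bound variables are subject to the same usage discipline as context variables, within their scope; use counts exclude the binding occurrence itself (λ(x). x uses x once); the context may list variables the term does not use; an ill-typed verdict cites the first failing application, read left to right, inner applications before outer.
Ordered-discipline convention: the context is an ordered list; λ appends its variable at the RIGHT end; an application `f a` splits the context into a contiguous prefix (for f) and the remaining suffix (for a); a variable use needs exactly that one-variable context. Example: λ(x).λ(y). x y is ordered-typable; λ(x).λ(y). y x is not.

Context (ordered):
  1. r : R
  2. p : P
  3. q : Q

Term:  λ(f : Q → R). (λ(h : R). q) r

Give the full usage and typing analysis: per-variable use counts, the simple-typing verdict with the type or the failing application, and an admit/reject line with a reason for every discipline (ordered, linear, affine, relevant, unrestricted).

variable uses: r: 1×, p: 0×, q: 1×, f [bound]: 0×, h [bound]: 0×
use order (left to right): q, r
typing: well-typed at (Q → R) → Q
ordered: ✗, p, f, h never used (weakening)
linear: ✗, p, f, h never used (weakening)
affine: ✓, no duplicate uses among r, p, q, f, h
relevant: ✗, p, f, h never used (weakening)
unrestricted: ✓, simply typable at (Q → R) → Q; W, C, E all held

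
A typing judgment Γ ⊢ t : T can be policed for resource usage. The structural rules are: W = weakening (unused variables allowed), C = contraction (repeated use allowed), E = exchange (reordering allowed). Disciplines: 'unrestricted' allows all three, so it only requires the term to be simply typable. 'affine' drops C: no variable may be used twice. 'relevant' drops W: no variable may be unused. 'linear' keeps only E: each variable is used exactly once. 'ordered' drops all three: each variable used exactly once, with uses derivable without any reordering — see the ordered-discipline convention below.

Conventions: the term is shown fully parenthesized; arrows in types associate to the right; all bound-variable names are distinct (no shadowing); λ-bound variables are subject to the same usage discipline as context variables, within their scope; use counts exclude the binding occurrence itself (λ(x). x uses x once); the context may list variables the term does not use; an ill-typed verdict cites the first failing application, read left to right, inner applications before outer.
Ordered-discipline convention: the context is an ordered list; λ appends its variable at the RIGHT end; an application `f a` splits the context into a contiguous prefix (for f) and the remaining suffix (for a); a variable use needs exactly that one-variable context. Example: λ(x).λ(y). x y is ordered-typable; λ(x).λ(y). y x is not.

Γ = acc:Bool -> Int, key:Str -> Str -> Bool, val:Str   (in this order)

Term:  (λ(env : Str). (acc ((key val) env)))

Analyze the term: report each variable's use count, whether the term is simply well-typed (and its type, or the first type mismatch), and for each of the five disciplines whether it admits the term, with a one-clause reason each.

counts: acc: 1×, key: 1×, val: 1×, env [bound]: 1×
use order (left to right): acc, key, val, env
typing: ✓ — Str -> Int
ordered ✓ (single-use (acc, key, val, env), ordered derivation ok)
linear ✓ (exactly-once usage across acc, key, val, env)
affine ✓ (no duplicate uses among acc, key, val, env)
relevant ✓ (every one of acc, key, val, env appears)
unrestricted ✓ (well-typed at Str -> Int; no restrictions here)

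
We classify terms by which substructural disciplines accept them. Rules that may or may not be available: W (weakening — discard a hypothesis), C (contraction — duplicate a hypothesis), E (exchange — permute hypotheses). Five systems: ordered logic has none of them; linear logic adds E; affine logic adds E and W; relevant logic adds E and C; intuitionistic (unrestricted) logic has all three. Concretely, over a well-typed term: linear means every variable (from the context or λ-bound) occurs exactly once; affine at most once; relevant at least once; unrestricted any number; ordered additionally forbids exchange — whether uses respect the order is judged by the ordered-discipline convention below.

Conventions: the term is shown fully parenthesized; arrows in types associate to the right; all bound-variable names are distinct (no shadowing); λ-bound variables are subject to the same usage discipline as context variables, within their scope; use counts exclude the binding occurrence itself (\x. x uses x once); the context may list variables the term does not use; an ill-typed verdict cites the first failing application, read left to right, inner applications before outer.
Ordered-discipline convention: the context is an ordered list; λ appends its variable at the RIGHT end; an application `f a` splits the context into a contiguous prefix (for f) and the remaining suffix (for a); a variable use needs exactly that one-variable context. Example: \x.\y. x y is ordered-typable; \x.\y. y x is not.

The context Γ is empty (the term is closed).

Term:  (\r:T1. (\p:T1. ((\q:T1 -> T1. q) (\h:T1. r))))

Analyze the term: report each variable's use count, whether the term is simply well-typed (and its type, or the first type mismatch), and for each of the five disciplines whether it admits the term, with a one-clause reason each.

counts: r [bound]=1, p [bound]=0, q [bound]=1, h [bound]=0
left-to-right use order: q, r
typing: ✓ — T1 -> T1 -> T1 -> T1
ordered ✗ (p, h never used (weakening))
linear ✗ (p, h never used (weakening))
affine ✓ (no duplicate uses among r, p, q, h)
relevant ✗ (p, h never used (weakening))
unrestricted ✓ (type-checks (T1 -> T1 -> T1 -> T1) and nothing is barred)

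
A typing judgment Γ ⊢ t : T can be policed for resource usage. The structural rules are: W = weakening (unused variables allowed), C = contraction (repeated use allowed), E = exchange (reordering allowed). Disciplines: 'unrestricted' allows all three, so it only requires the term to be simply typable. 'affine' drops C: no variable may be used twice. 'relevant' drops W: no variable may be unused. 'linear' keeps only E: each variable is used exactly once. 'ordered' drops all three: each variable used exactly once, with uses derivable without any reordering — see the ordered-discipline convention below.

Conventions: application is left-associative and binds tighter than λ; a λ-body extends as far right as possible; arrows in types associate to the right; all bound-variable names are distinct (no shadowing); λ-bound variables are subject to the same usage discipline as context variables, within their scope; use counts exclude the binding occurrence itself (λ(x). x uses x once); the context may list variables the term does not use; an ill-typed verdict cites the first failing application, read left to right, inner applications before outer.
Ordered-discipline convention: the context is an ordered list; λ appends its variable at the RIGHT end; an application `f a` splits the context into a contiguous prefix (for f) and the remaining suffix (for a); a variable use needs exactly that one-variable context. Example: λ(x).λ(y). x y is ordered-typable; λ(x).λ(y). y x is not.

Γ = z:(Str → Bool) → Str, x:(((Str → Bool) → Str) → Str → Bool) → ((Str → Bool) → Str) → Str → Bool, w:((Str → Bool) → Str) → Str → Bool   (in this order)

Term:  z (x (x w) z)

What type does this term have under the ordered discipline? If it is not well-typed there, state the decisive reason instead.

not well-typed under ordered — repeated use of z ×2, x ×2
variable uses: z ×2, x ×2, w ×1
use order (left to right): z, x, x, w, z
typing: ✓ — Str
all disciplines: ordered ✗ · linear ✗ · affine ✗ · relevant ✓ · unrestricted ✓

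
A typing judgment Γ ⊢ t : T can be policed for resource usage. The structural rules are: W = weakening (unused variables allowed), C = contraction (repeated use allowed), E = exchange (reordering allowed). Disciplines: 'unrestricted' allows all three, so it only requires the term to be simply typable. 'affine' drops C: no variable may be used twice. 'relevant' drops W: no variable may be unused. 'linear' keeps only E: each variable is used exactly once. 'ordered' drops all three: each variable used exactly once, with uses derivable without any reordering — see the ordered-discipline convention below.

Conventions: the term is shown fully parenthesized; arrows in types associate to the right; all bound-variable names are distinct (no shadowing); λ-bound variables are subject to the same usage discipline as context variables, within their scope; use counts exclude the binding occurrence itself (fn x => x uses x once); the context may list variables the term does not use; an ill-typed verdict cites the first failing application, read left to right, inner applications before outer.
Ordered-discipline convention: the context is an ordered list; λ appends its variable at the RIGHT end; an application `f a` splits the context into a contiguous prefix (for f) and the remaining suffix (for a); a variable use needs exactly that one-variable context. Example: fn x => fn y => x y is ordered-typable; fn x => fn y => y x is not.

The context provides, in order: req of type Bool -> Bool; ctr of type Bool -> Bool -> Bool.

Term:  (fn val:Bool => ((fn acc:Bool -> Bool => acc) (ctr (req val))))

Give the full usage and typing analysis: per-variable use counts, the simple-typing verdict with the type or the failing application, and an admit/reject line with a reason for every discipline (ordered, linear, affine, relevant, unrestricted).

variable uses: req=1; ctr=1; val (λ-bound)=1; acc (λ-bound)=1
use order (left to right): acc, ctr, req, val
typing: ✓ — Bool -> Bool -> Bool
ordered: ✗, needs exchange: uses follow acc, ctr, req, val
linear: ✓, req, ctr, val, acc: one use apiece
affine: ✓, at most one use each (req, ctr, val, acc)
relevant: ✓, req, ctr, val, acc: all used, weakening unneeded
unrestricted: ✓, well-typed at Bool -> Bool -> Bool; no restrictions here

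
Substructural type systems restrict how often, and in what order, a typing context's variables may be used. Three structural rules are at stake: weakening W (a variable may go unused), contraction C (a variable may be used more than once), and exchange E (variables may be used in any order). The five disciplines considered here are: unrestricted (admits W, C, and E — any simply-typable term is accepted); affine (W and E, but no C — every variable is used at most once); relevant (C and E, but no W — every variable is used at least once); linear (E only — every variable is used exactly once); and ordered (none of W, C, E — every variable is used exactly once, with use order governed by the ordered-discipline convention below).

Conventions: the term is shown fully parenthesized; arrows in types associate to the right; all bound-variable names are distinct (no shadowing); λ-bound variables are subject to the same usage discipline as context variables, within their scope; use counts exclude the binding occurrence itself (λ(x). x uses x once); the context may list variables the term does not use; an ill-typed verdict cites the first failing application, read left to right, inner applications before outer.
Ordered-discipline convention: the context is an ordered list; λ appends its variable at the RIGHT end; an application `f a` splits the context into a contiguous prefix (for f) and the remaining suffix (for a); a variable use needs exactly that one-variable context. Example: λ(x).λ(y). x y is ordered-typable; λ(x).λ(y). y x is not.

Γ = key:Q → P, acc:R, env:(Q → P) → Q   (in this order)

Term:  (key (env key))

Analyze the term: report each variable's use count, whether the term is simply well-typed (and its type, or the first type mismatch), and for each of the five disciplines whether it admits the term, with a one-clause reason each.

usage: key: 2; acc: 0; env: 1
order of uses: key, env, key
typing: the term checks, with type P
ordered: ✗ — uses contraction: key ×2; needs weakening: acc unused
linear: ✗ — uses contraction: key ×2; needs weakening: acc unused
affine: ✗ — uses contraction: key ×2
relevant: ✗ — needs weakening: acc unused
unrestricted: ✓ — well-typed at P; no restrictions here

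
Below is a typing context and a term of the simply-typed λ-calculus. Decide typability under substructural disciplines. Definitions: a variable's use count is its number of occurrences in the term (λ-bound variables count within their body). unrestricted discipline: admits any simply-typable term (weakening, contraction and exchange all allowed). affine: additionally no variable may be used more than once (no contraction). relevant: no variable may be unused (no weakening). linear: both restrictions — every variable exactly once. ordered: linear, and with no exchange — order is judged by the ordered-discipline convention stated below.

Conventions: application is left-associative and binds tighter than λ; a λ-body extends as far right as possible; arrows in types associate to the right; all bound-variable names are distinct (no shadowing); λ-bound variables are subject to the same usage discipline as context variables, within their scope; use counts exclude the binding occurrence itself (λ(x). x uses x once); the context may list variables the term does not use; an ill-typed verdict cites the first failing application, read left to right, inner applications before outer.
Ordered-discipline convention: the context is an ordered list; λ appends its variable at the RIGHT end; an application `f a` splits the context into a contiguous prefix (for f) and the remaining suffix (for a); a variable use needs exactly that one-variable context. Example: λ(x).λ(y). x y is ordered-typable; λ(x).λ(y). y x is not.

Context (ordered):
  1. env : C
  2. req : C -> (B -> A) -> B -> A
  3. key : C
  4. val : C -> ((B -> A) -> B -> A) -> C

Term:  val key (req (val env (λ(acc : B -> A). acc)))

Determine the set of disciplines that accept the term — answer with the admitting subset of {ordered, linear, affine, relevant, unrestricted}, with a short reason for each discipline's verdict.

admitted by: relevant, unrestricted
variable uses: env=1, req=1, key=1, val=2, acc [bound]=1
left-to-right use order: val, key, req, val, env, acc
typing: well-typed at C
ordered: ✗ — needs contraction — val ×2
linear: ✗ — needs contraction — val ×2
affine: ✗ — needs contraction — val ×2
relevant: ✓ — every one of env, req, key, val, acc appears
unrestricted: ✓ — well-typed at C; no restrictions here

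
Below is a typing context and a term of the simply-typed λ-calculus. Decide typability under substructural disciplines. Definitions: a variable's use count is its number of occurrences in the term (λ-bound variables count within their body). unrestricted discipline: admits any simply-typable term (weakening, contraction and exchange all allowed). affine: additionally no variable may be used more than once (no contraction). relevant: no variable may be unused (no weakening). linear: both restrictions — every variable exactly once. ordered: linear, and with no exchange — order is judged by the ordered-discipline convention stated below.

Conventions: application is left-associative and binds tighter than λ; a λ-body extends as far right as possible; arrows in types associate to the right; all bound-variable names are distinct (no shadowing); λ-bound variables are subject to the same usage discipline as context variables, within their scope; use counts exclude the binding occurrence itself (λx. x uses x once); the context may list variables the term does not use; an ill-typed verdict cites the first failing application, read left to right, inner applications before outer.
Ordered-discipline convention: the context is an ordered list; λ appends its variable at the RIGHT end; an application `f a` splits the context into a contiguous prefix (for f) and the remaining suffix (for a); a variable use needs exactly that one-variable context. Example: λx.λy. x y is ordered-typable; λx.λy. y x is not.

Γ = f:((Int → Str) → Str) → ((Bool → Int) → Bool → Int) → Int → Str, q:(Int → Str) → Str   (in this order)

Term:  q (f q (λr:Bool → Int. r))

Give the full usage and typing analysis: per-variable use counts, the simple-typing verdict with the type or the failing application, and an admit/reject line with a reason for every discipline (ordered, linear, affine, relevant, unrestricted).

variable uses: f=1, q=2, r (bound)=1
use order (left to right): q, f, q, r
typing: well-typed — term : Str
ordered ✗ (uses contraction: q ×2)
linear ✗ (uses contraction: q ×2)
affine ✗ (uses contraction: q ×2)
relevant ✓ (at least one use each (f, q, r))
unrestricted ✓ (type-checks (Str) and nothing is barred)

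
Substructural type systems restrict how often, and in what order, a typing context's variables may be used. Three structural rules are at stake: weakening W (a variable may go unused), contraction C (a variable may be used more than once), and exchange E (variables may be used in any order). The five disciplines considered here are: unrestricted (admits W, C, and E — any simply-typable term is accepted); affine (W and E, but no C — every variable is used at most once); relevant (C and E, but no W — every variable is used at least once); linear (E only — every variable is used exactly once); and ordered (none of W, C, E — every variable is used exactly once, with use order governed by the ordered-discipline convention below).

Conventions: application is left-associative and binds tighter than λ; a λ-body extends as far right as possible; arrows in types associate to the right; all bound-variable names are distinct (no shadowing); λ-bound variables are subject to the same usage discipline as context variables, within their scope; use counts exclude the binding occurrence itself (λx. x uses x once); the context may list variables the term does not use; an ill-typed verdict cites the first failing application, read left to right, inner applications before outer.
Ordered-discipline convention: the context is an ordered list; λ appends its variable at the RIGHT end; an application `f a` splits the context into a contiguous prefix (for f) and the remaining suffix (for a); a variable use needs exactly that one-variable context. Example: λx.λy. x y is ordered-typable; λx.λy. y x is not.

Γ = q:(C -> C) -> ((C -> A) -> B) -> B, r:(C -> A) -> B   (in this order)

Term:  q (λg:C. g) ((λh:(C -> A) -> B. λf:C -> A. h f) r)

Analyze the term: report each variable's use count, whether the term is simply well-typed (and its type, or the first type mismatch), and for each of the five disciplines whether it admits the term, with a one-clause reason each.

usage: q=1; r=1; g (λ-bound)=1; h (λ-bound)=1; f (λ-bound)=1
left-to-right use order: q, g, h, f, r
typing: well-typed — term : B
ordered: ✓, one use each (q, r, g, h, f); ordered split holds
linear: ✓, single use per variable (q, r, g, h, f)
affine: ✓, at most one use each (q, r, g, h, f)
relevant: ✓, at least one use each (q, r, g, h, f)
unrestricted: ✓, type-checks (B) and nothing is barred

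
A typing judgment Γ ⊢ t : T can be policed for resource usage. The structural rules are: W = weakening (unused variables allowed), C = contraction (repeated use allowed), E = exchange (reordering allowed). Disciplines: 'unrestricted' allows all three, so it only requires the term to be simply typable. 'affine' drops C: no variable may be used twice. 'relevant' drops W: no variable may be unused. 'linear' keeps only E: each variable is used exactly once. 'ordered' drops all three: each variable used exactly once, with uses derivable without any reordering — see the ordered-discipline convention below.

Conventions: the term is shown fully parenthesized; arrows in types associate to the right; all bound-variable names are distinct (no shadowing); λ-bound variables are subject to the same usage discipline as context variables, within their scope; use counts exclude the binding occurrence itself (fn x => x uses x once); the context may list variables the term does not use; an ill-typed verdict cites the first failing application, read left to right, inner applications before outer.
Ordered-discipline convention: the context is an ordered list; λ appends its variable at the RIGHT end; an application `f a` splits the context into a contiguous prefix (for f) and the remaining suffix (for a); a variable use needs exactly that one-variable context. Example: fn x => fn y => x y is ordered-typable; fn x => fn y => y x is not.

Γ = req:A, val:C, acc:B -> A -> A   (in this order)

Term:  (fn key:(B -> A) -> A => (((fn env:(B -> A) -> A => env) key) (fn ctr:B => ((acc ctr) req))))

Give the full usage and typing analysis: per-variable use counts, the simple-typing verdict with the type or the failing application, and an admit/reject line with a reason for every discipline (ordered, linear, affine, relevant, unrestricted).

use counts: req: 1×; val: 0×; acc: 1×; key [bound]: 1×; env [bound]: 1×; ctr [bound]: 1×
order of uses: env, key, acc, ctr, req
typing: the term checks, with type ((B -> A) -> A) -> A
ordered: ✗, needs weakening: val unused
linear: ✗, needs weakening: val unused
affine: ✓, no duplicate uses among req, val, acc, key, env, ctr
relevant: ✗, needs weakening: val unused
unrestricted: ✓, type-checks (((B -> A) -> A) -> A) and nothing is barred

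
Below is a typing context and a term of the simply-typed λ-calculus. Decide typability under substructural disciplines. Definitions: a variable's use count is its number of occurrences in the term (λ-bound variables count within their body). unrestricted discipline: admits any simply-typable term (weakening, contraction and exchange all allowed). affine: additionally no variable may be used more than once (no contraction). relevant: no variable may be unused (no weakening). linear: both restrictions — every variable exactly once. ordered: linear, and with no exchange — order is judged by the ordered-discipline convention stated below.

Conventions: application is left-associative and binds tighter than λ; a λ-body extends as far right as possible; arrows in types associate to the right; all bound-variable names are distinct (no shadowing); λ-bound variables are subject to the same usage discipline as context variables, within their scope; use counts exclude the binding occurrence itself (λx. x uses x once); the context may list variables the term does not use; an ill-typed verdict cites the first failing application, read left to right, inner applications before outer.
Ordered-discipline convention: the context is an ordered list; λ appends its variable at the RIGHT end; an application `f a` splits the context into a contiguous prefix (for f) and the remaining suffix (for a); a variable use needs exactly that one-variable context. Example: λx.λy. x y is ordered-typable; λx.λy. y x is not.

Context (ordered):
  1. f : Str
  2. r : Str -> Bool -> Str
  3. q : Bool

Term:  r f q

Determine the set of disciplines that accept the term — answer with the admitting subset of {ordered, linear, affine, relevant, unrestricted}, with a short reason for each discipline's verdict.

accepted by: linear, affine, relevant, unrestricted
counts: f: 1×, r: 1×, q: 1×
use order (left to right): r, f, q
typing: the term checks, with type Str
ordered: ✗ — no ordered split (uses run r, f, q)
linear: ✓ — exactly-once usage across f, r, q
affine: ✓ — at most one use each (f, r, q)
relevant: ✓ — none of f, r, q goes unused
unrestricted: ✓ — well-typed at Str; no restrictions here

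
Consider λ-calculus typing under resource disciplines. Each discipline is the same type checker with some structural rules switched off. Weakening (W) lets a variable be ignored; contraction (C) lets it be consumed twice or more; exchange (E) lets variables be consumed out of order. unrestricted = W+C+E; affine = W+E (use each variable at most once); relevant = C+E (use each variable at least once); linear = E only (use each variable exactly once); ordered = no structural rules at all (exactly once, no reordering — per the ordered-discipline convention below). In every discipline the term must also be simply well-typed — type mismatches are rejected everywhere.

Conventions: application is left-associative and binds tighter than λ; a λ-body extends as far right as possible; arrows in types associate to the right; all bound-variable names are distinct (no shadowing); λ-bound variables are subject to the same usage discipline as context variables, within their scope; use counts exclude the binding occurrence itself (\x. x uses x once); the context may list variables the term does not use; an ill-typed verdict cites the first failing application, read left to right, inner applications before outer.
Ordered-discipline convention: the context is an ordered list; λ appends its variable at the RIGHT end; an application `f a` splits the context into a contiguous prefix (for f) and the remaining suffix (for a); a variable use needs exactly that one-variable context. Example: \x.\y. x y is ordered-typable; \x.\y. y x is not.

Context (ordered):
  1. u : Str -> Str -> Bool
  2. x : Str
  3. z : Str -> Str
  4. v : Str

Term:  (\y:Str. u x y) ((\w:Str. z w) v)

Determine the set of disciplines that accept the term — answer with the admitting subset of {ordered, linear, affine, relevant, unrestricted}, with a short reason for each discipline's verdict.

admitting disciplines: ordered, linear, affine, relevant, unrestricted
use counts: u: 1; x: 1; z: 1; v: 1; y [bound]: 1; w [bound]: 1
use order (left to right): u, x, y, z, w, v
typing: well-typed — term : Bool
ordered: ✓, single-use (u, x, z, v, y, w), ordered derivation ok
linear: ✓, exactly-once usage across u, x, z, v, y, w
affine: ✓, at most one use each (u, x, z, v, y, w)
relevant: ✓, every one of u, x, z, v, y, w appears
unrestricted: ✓, type-checks (Bool) and nothing is barred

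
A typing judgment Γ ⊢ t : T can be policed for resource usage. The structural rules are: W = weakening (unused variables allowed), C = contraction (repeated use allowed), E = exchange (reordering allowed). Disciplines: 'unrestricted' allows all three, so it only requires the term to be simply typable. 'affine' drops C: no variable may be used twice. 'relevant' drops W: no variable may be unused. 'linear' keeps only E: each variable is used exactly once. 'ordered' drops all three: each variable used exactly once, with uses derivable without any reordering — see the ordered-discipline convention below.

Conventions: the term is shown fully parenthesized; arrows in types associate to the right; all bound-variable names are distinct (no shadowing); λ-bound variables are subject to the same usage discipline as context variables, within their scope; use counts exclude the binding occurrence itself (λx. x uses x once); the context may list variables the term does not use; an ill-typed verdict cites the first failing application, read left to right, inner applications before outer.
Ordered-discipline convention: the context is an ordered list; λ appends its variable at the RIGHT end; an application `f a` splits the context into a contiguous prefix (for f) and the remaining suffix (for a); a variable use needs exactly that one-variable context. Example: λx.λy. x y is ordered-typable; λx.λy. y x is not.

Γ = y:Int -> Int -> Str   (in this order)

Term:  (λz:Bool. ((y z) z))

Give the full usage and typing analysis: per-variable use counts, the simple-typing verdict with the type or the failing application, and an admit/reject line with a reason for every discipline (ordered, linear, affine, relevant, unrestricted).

usage: y: 1; z (λ-bound): 2
use order (left to right): y, z, z
typing: ill-typed: an argument Bool mismatches the expected Int
ordered: ✗ — not simply typable
linear: ✗ — fails simple typing
affine: ✗ — a type mismatch blocks all five
relevant: ✗ — the type mismatch rejects it
unrestricted: ✗ — not simply typable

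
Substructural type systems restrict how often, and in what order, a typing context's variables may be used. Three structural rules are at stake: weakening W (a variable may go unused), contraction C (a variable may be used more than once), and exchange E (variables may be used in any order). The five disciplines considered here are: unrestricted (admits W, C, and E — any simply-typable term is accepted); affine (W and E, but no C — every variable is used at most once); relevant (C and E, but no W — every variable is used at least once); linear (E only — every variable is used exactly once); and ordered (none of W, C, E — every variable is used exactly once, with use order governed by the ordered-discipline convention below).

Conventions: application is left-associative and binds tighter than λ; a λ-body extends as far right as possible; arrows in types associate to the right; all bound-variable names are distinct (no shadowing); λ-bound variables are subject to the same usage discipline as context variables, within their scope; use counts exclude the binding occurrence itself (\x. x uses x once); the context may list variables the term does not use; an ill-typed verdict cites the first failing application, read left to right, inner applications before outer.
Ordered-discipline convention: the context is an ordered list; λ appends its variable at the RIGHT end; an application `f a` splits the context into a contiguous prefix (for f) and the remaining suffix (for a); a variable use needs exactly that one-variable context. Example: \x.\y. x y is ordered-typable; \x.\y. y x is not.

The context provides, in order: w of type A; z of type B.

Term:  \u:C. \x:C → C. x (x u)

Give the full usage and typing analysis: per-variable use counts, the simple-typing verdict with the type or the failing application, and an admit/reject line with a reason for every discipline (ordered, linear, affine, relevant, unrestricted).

counts: w: 0, z: 0, u [bound]: 1, x [bound]: 2
order of uses: x, x, u
typing: ✓ — C → (C → C) → C
ordered: ✗ — uses contraction: x ×2; unused: w, z — weakening required
linear: ✗ — uses contraction: x ×2; unused: w, z — weakening required
affine: ✗ — uses contraction: x ×2
relevant: ✗ — unused: w, z — weakening required
unrestricted: ✓ — type-checks (C → (C → C) → C) and nothing is barred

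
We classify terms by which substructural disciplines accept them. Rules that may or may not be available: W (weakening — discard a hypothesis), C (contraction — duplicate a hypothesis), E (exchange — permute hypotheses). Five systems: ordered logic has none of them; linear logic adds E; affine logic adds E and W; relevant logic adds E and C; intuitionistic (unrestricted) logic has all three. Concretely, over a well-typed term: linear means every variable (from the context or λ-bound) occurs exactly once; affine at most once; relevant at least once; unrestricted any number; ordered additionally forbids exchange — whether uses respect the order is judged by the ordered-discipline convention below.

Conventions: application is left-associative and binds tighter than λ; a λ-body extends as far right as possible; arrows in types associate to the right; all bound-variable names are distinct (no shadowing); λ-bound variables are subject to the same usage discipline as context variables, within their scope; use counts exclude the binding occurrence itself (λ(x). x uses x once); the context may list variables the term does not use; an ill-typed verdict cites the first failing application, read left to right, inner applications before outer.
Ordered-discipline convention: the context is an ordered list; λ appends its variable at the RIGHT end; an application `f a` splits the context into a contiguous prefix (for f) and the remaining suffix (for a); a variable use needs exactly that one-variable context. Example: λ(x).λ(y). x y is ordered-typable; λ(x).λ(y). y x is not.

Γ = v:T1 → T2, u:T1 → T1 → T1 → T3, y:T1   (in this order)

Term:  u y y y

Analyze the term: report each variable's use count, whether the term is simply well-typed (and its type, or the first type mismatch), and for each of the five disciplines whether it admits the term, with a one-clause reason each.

use counts: v ×0; u ×1; y ×3
order of uses: u, y, y, y
typing: ✓ — T3
ordered ✗ (needs contraction — y ×3; v left unused)
linear ✗ (needs contraction — y ×3; v left unused)
affine ✗ (needs contraction — y ×3)
relevant ✗ (v left unused)
unrestricted ✓ (well-typed at T3; no restrictions here)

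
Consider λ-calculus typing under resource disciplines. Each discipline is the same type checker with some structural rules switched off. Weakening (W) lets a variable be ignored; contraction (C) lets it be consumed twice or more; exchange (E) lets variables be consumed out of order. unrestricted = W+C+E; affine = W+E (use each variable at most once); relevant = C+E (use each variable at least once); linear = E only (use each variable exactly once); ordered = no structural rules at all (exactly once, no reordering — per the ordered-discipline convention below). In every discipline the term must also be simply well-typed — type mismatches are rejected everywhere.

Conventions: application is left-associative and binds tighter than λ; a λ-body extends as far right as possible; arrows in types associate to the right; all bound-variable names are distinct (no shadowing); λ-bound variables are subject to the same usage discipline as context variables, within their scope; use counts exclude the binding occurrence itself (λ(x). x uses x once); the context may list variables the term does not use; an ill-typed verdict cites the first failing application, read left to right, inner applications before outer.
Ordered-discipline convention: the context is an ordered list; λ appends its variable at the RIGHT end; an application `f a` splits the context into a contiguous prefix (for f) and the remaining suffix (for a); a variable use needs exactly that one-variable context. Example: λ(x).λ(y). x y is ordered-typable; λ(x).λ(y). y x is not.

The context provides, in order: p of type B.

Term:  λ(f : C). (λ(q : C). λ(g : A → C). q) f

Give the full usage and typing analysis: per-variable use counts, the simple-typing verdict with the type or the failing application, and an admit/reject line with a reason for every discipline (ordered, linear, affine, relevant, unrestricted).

use counts: p=0, f (λ-bound)=1, q (λ-bound)=1, g (λ-bound)=0
left-to-right use order: q, f
typing: ✓ — C → (A → C) → C
ordered: ✗ — needs weakening: p, g unused
linear: ✗ — needs weakening: p, g unused
affine: ✓ — at most one use each (p, f, q, g)
relevant: ✗ — needs weakening: p, g unused
unrestricted: ✓ — typability at C → (A → C) → C is all that's needed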